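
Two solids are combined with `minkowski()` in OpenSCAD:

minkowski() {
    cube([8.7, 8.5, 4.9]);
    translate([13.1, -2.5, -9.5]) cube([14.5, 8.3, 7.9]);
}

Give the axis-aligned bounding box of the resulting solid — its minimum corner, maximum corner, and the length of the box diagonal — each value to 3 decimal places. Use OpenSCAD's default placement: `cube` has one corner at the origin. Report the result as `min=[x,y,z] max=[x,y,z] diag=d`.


A = translate([13.1, -2.5, -9.5]) cube([14.5, 8.3, 7.9]) → bbox [13.1,-2.5,-9.5] .. [27.6,5.8,-1.6]
B = cube([8.7, 8.5, 4.9]) → bbox [0,0,0] .. [8.7,8.5,4.9]
lo = A.lo+B.lo = [13.1+0, -2.5+0, -9.5+0] = [13.100,-2.500,-9.500]
hi = A.hi+B.hi = [27.6+8.7, 5.8+8.5, -1.6+4.9] = [36.300,14.300,3.300]
diag = √(23.2²+16.8²+12.8²) = √984.32 = 31.374

min=[13.100,-2.500,-9.500] max=[36.300,14.300,3.300] diag=31.374


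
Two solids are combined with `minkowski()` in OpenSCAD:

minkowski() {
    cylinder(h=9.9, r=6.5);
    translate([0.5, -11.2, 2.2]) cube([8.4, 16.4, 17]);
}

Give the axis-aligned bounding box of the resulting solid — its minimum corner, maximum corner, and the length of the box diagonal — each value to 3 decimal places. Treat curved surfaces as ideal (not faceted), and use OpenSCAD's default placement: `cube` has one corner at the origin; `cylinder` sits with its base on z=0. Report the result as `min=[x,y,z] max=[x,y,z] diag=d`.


A = translate([0.5, -11.2, 2.2]) cube([8.4, 16.4, 17]) → bbox [0.5,-11.2,2.2] .. [8.9,5.2,19.2]
B = cylinder(h=9.9, r=6.5) → bbox [-6.5,-6.5,0] .. [6.5,6.5,9.9]
lo = A.lo+B.lo = [0.5-6.5, -11.2-6.5, 2.2+0] = [-6.000,-17.700,2.200]
hi = A.hi+B.hi = [8.9+6.5, 5.2+6.5, 19.2+9.9] = [15.400,11.700,29.100]
diag = √(21.4²+29.4²+26.9²) = √2045.93 = 45.232

min=[-6.000,-17.700,2.200] max=[15.400,11.700,29.100] diag=45.232


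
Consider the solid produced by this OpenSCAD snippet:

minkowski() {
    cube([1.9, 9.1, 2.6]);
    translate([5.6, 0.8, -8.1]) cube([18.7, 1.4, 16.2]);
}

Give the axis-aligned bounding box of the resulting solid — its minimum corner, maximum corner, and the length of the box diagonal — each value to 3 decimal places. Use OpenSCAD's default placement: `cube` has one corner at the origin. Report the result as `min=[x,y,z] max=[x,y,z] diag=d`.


min=[5.600,0.800,-8.100] max=[26.200,11.300,10.700] diag=29.800

A = translate([5.6, 0.8, -8.1]) cube([18.7, 1.4, 16.2]) → bbox [5.6,0.8,-8.1] .. [24.3,2.2,8.1]
B = cube([1.9, 9.1, 2.6]) → bbox [0,0,0] .. [1.9,9.1,2.6]
lo = A.lo+B.lo = [5.6+0, 0.8+0, -8.1+0] = [5.600,0.800,-8.100]
hi = A.hi+B.hi = [24.3+1.9, 2.2+9.1, 8.1+2.6] = [26.200,11.300,10.700]
diag = √(20.6²+10.5²+18.8²) = √888.05 = 29.800


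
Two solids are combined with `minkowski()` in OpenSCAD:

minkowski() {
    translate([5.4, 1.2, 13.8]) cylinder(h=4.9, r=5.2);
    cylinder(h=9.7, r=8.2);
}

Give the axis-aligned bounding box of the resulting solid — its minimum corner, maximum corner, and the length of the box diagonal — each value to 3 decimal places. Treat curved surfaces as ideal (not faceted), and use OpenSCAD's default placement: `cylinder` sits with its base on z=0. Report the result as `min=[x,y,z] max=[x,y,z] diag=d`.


min=[-8.000,-12.200,13.800] max=[18.800,14.600,28.400] diag=40.616

A = translate([5.4, 1.2, 13.8]) cylinder(h=4.9, r=5.2) → bbox [0.2,-4,13.8] .. [10.6,6.4,18.7]
B = cylinder(h=9.7, r=8.2) → bbox [-8.2,-8.2,0] .. [8.2,8.2,9.7]
lo = A.lo+B.lo = [0.2-8.2, -4-8.2, 13.8+0] = [-8.000,-12.200,13.800]
hi = A.hi+B.hi = [10.6+8.2, 6.4+8.2, 18.7+9.7] = [18.800,14.600,28.400]
diag = √(26.8²+26.8²+14.6²) = √1649.64 = 40.616


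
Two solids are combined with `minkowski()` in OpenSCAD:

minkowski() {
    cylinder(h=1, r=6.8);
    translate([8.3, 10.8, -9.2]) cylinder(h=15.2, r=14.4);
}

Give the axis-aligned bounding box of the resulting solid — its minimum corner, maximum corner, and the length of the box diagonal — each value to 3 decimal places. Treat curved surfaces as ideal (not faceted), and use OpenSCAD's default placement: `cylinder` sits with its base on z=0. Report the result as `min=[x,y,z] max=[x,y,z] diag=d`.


min=[-12.900,-10.400,-9.200] max=[29.500,32.000,7.000] diag=62.112

A = translate([8.3, 10.8, -9.2]) cylinder(h=15.2, r=14.4) → bbox [-6.1,-3.6,-9.2] .. [22.7,25.2,6]
B = cylinder(h=1, r=6.8) → bbox [-6.8,-6.8,0] .. [6.8,6.8,1]
lo = A.lo+B.lo = [-6.1-6.8, -3.6-6.8, -9.2+0] = [-12.900,-10.400,-9.200]
hi = A.hi+B.hi = [22.7+6.8, 25.2+6.8, 6+1] = [29.500,32.000,7.000]
diag = √(42.4²+42.4²+16.2²) = √3857.96 = 62.112


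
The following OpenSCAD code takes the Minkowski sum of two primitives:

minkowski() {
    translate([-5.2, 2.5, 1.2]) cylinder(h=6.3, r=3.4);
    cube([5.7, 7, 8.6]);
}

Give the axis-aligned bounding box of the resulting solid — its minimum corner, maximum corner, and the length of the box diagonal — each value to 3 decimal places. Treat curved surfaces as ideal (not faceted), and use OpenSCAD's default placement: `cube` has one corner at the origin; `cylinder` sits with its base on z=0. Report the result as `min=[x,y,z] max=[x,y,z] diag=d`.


A = translate([-5.2, 2.5, 1.2]) cylinder(h=6.3, r=3.4) → bbox [-8.6,-0.9,1.2] .. [-1.8,5.9,7.5]
B = cube([5.7, 7, 8.6]) → bbox [0,0,0] .. [5.7,7,8.6]
lo = A.lo+B.lo = [-8.6+0, -0.9+0, 1.2+0] = [-8.600,-0.900,1.200]
hi = A.hi+B.hi = [-1.8+5.7, 5.9+7, 7.5+8.6] = [3.900,12.900,16.100]
diag = √(12.5²+13.8²+14.9²) = √568.7 = 23.847

min=[-8.600,-0.900,1.200] max=[3.900,12.900,16.100] diag=23.847


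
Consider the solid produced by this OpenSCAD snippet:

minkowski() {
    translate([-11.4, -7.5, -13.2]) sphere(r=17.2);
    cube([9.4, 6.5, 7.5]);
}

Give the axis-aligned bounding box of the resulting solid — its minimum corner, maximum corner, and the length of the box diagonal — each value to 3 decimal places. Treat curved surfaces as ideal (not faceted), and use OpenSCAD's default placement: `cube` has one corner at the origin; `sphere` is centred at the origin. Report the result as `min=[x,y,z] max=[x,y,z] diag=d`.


min=[-28.600,-24.700,-30.400] max=[15.200,16.200,11.500] diag=73.122

A = translate([-11.4, -7.5, -13.2]) sphere(r=17.2) → bbox [-28.6,-24.7,-30.4] .. [5.8,9.7,4]
B = cube([9.4, 6.5, 7.5]) → bbox [0,0,0] .. [9.4,6.5,7.5]
lo = A.lo+B.lo = [-28.6+0, -24.7+0, -30.4+0] = [-28.600,-24.700,-30.400]
hi = A.hi+B.hi = [5.8+9.4, 9.7+6.5, 4+7.5] = [15.200,16.200,11.500]
diag = √(43.8²+40.9²+41.9²) = √5346.86 = 73.122


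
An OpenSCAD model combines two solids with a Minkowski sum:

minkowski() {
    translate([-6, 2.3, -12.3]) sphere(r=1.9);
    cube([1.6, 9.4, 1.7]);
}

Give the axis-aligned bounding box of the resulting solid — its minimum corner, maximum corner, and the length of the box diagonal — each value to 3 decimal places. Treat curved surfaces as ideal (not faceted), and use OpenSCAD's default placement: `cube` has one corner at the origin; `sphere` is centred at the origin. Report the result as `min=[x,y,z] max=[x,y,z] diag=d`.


min=[-7.900,0.400,-14.200] max=[-2.500,13.600,-8.700] diag=15.286

A = translate([-6, 2.3, -12.3]) sphere(r=1.9) → bbox [-7.9,0.4,-14.2] .. [-4.1,4.2,-10.4]
B = cube([1.6, 9.4, 1.7]) → bbox [0,0,0] .. [1.6,9.4,1.7]
lo = A.lo+B.lo = [-7.9+0, 0.4+0, -14.2+0] = [-7.900,0.400,-14.200]
hi = A.hi+B.hi = [-4.1+1.6, 4.2+9.4, -10.4+1.7] = [-2.500,13.600,-8.700]
diag = √(5.4²+13.2²+5.5²) = √233.65 = 15.286


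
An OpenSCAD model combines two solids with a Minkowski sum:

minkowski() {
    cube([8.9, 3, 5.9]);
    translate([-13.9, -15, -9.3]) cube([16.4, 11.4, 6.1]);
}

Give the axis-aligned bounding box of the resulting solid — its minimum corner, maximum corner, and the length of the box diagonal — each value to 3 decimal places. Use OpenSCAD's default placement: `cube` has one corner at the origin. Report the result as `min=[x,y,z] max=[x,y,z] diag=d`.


min=[-13.900,-15.000,-9.300] max=[11.400,-0.600,2.700] diag=31.487

A = translate([-13.9, -15, -9.3]) cube([16.4, 11.4, 6.1]) → bbox [-13.9,-15,-9.3] .. [2.5,-3.6,-3.2]
B = cube([8.9, 3, 5.9]) → bbox [0,0,0] .. [8.9,3,5.9]
lo = A.lo+B.lo = [-13.9+0, -15+0, -9.3+0] = [-13.900,-15.000,-9.300]
hi = A.hi+B.hi = [2.5+8.9, -3.6+3, -3.2+5.9] = [11.400,-0.600,2.700]
diag = √(25.3²+14.4²+12²) = √991.45 = 31.487


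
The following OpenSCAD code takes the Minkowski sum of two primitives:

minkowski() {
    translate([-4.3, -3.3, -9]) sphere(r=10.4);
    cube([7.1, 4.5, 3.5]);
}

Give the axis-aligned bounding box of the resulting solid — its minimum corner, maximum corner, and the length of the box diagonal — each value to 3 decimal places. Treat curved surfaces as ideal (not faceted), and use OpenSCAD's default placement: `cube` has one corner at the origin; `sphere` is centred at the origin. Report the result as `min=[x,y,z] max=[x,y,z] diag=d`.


min=[-14.700,-13.700,-19.400] max=[13.200,11.600,4.900] diag=44.822

A = translate([-4.3, -3.3, -9]) sphere(r=10.4) → bbox [-14.7,-13.7,-19.4] .. [6.1,7.1,1.4]
B = cube([7.1, 4.5, 3.5]) → bbox [0,0,0] .. [7.1,4.5,3.5]
lo = A.lo+B.lo = [-14.7+0, -13.7+0, -19.4+0] = [-14.700,-13.700,-19.400]
hi = A.hi+B.hi = [6.1+7.1, 7.1+4.5, 1.4+3.5] = [13.200,11.600,4.900]
diag = √(27.9²+25.3²+24.3²) = √2008.99 = 44.822


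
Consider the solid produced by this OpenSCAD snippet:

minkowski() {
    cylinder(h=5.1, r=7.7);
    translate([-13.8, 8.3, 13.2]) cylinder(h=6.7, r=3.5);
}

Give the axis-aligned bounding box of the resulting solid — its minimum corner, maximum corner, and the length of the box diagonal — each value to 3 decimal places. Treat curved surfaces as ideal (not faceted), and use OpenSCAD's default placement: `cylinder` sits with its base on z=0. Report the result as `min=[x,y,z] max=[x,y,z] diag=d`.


A = translate([-13.8, 8.3, 13.2]) cylinder(h=6.7, r=3.5) → bbox [-17.3,4.8,13.2] .. [-10.3,11.8,19.9]
B = cylinder(h=5.1, r=7.7) → bbox [-7.7,-7.7,0] .. [7.7,7.7,5.1]
lo = A.lo+B.lo = [-17.3-7.7, 4.8-7.7, 13.2+0] = [-25.000,-2.900,13.200]
hi = A.hi+B.hi = [-10.3+7.7, 11.8+7.7, 19.9+5.1] = [-2.600,19.500,25.000]
diag = √(22.4²+22.4²+11.8²) = √1142.76 = 33.805

min=[-25.000,-2.900,13.200] max=[-2.600,19.500,25.000] diag=33.805


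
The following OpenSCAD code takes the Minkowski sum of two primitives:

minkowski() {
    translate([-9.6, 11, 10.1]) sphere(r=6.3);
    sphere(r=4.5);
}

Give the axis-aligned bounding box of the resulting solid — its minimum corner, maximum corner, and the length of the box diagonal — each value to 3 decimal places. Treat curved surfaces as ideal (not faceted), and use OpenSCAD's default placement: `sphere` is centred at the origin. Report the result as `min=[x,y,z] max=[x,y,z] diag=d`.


A = translate([-9.6, 11, 10.1]) sphere(r=6.3) → bbox [-15.9,4.7,3.8] .. [-3.3,17.3,16.4]
B = sphere(r=4.5) → bbox [-4.5,-4.5,-4.5] .. [4.5,4.5,4.5]
lo = A.lo+B.lo = [-15.9-4.5, 4.7-4.5, 3.8-4.5] = [-20.400,0.200,-0.700]
hi = A.hi+B.hi = [-3.3+4.5, 17.3+4.5, 16.4+4.5] = [1.200,21.800,20.900]
diag = √(21.6²+21.6²+21.6²) = √1399.68 = 37.412

min=[-20.400,0.200,-0.700] max=[1.200,21.800,20.900] diag=37.412


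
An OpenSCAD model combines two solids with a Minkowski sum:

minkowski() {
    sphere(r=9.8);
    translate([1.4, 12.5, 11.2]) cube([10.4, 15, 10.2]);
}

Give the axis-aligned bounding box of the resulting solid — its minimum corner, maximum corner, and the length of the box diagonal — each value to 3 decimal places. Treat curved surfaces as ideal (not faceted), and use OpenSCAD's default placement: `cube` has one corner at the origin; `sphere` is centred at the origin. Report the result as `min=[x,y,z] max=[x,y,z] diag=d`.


min=[-8.400,2.700,1.400] max=[21.600,37.300,31.200] diag=54.637

A = translate([1.4, 12.5, 11.2]) cube([10.4, 15, 10.2]) → bbox [1.4,12.5,11.2] .. [11.8,27.5,21.4]
B = sphere(r=9.8) → bbox [-9.8,-9.8,-9.8] .. [9.8,9.8,9.8]
lo = A.lo+B.lo = [1.4-9.8, 12.5-9.8, 11.2-9.8] = [-8.400,2.700,1.400]
hi = A.hi+B.hi = [11.8+9.8, 27.5+9.8, 21.4+9.8] = [21.600,37.300,31.200]
diag = √(30²+34.6²+29.8²) = √2985.2 = 54.637


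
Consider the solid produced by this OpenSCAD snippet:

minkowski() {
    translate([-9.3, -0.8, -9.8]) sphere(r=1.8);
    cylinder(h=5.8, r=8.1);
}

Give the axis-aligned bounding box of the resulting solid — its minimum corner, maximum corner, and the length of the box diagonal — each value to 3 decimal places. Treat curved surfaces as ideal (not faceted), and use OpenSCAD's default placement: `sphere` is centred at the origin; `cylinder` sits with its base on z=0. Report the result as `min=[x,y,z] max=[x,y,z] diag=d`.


A = translate([-9.3, -0.8, -9.8]) sphere(r=1.8) → bbox [-11.1,-2.6,-11.6] .. [-7.5,1,-8]
B = cylinder(h=5.8, r=8.1) → bbox [-8.1,-8.1,0] .. [8.1,8.1,5.8]
lo = A.lo+B.lo = [-11.1-8.1, -2.6-8.1, -11.6+0] = [-19.200,-10.700,-11.600]
hi = A.hi+B.hi = [-7.5+8.1, 1+8.1, -8+5.8] = [0.600,9.100,-2.200]
diag = √(19.8²+19.8²+9.4²) = √872.44 = 29.537

min=[-19.200,-10.700,-11.600] max=[0.600,9.100,-2.200] diag=29.537


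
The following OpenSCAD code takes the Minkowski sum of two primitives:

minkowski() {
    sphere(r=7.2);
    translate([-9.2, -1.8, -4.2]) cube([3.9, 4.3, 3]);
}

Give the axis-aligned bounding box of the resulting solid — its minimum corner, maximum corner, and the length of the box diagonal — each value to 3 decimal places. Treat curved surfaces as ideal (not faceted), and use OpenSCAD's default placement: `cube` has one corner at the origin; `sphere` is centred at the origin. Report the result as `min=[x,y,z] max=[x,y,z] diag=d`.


A = translate([-9.2, -1.8, -4.2]) cube([3.9, 4.3, 3]) → bbox [-9.2,-1.8,-4.2] .. [-5.3,2.5,-1.2]
B = sphere(r=7.2) → bbox [-7.2,-7.2,-7.2] .. [7.2,7.2,7.2]
lo = A.lo+B.lo = [-9.2-7.2, -1.8-7.2, -4.2-7.2] = [-16.400,-9.000,-11.400]
hi = A.hi+B.hi = [-5.3+7.2, 2.5+7.2, -1.2+7.2] = [1.900,9.700,6.000]
diag = √(18.3²+18.7²+17.4²) = √987.34 = 31.422

min=[-16.400,-9.000,-11.400] max=[1.900,9.700,6.000] diag=31.422


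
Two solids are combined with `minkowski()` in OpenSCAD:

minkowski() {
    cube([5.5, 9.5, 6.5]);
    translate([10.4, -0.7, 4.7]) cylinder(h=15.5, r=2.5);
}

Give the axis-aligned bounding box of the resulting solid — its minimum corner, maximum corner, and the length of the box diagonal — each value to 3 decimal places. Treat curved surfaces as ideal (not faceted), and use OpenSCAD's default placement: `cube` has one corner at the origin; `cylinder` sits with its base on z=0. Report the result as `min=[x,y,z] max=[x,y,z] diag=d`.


A = translate([10.4, -0.7, 4.7]) cylinder(h=15.5, r=2.5) → bbox [7.9,-3.2,4.7] .. [12.9,1.8,20.2]
B = cube([5.5, 9.5, 6.5]) → bbox [0,0,0] .. [5.5,9.5,6.5]
lo = A.lo+B.lo = [7.9+0, -3.2+0, 4.7+0] = [7.900,-3.200,4.700]
hi = A.hi+B.hi = [12.9+5.5, 1.8+9.5, 20.2+6.5] = [18.400,11.300,26.700]
diag = √(10.5²+14.5²+22²) = √804.5 = 28.364

min=[7.900,-3.200,4.700] max=[18.400,11.300,26.700] diag=28.364


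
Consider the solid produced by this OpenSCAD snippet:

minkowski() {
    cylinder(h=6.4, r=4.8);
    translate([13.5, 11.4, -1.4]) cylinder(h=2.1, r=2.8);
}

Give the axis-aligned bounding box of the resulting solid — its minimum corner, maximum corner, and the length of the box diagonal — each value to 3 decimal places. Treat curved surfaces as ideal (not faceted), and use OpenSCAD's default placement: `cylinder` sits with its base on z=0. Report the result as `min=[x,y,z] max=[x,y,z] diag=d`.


min=[5.900,3.800,-1.400] max=[21.100,19.000,7.100] diag=23.116

A = translate([13.5, 11.4, -1.4]) cylinder(h=2.1, r=2.8) → bbox [10.7,8.6,-1.4] .. [16.3,14.2,0.7]
B = cylinder(h=6.4, r=4.8) → bbox [-4.8,-4.8,0] .. [4.8,4.8,6.4]
lo = A.lo+B.lo = [10.7-4.8, 8.6-4.8, -1.4+0] = [5.900,3.800,-1.400]
hi = A.hi+B.hi = [16.3+4.8, 14.2+4.8, 0.7+6.4] = [21.100,19.000,7.100]
diag = √(15.2²+15.2²+8.5²) = √534.33 = 23.116


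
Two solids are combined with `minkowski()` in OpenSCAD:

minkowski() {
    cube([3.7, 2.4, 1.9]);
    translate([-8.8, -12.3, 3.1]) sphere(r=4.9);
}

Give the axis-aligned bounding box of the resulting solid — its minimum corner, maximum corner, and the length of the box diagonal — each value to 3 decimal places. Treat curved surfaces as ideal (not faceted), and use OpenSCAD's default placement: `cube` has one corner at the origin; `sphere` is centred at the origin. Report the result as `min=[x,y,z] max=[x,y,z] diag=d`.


min=[-13.700,-17.200,-1.800] max=[-0.200,-5.000,9.900] diag=21.633

A = translate([-8.8, -12.3, 3.1]) sphere(r=4.9) → bbox [-13.7,-17.2,-1.8] .. [-3.9,-7.4,8]
B = cube([3.7, 2.4, 1.9]) → bbox [0,0,0] .. [3.7,2.4,1.9]
lo = A.lo+B.lo = [-13.7+0, -17.2+0, -1.8+0] = [-13.700,-17.200,-1.800]
hi = A.hi+B.hi = [-3.9+3.7, -7.4+2.4, 8+1.9] = [-0.200,-5.000,9.900]
diag = √(13.5²+12.2²+11.7²) = √467.98 = 21.633


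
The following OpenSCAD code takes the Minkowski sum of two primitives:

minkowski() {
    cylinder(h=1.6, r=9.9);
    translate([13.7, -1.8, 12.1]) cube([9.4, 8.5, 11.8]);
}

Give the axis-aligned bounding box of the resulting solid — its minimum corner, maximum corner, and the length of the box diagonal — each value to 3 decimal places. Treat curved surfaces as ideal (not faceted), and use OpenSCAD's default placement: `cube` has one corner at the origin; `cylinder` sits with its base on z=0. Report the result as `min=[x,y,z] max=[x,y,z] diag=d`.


A = translate([13.7, -1.8, 12.1]) cube([9.4, 8.5, 11.8]) → bbox [13.7,-1.8,12.1] .. [23.1,6.7,23.9]
B = cylinder(h=1.6, r=9.9) → bbox [-9.9,-9.9,0] .. [9.9,9.9,1.6]
lo = A.lo+B.lo = [13.7-9.9, -1.8-9.9, 12.1+0] = [3.800,-11.700,12.100]
hi = A.hi+B.hi = [23.1+9.9, 6.7+9.9, 23.9+1.6] = [33.000,16.600,25.500]
diag = √(29.2²+28.3²+13.4²) = √1833.09 = 42.815

min=[3.800,-11.700,12.100] max=[33.000,16.600,25.500] diag=42.815


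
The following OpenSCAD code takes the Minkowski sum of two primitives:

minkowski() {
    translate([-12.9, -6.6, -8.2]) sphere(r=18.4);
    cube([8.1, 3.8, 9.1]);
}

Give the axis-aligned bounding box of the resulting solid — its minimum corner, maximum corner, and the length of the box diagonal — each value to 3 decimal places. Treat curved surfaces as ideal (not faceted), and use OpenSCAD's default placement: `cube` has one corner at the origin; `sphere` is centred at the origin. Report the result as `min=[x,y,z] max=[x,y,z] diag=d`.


A = translate([-12.9, -6.6, -8.2]) sphere(r=18.4) → bbox [-31.3,-25,-26.6] .. [5.5,11.8,10.2]
B = cube([8.1, 3.8, 9.1]) → bbox [0,0,0] .. [8.1,3.8,9.1]
lo = A.lo+B.lo = [-31.3+0, -25+0, -26.6+0] = [-31.300,-25.000,-26.600]
hi = A.hi+B.hi = [5.5+8.1, 11.8+3.8, 10.2+9.1] = [13.600,15.600,19.300]
diag = √(44.9²+40.6²+45.9²) = √5771.18 = 75.968

min=[-31.300,-25.000,-26.600] max=[13.600,15.600,19.300] diag=75.968


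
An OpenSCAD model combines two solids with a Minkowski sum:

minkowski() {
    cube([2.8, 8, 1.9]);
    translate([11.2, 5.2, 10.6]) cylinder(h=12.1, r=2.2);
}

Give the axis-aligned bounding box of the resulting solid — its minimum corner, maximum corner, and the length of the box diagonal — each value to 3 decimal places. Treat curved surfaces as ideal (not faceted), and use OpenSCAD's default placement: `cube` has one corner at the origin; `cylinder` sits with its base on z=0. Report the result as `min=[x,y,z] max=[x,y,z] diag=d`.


min=[9.000,3.000,10.600] max=[16.200,15.400,24.600] diag=20.040

A = translate([11.2, 5.2, 10.6]) cylinder(h=12.1, r=2.2) → bbox [9,3,10.6] .. [13.4,7.4,22.7]
B = cube([2.8, 8, 1.9]) → bbox [0,0,0] .. [2.8,8,1.9]
lo = A.lo+B.lo = [9+0, 3+0, 10.6+0] = [9.000,3.000,10.600]
hi = A.hi+B.hi = [13.4+2.8, 7.4+8, 22.7+1.9] = [16.200,15.400,24.600]
diag = √(7.2²+12.4²+14²) = √401.6 = 20.040


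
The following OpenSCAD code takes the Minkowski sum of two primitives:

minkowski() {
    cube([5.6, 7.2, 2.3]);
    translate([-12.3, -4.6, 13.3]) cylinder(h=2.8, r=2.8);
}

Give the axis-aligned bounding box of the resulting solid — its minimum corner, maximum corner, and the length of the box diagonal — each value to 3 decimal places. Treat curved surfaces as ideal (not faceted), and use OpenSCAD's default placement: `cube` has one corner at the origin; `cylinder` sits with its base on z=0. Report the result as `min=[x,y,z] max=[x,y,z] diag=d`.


min=[-15.100,-7.400,13.300] max=[-3.900,5.400,18.400] diag=17.756

A = translate([-12.3, -4.6, 13.3]) cylinder(h=2.8, r=2.8) → bbox [-15.1,-7.4,13.3] .. [-9.5,-1.8,16.1]
B = cube([5.6, 7.2, 2.3]) → bbox [0,0,0] .. [5.6,7.2,2.3]
lo = A.lo+B.lo = [-15.1+0, -7.4+0, 13.3+0] = [-15.100,-7.400,13.300]
hi = A.hi+B.hi = [-9.5+5.6, -1.8+7.2, 16.1+2.3] = [-3.900,5.400,18.400]
diag = √(11.2²+12.8²+5.1²) = √315.29 = 17.756


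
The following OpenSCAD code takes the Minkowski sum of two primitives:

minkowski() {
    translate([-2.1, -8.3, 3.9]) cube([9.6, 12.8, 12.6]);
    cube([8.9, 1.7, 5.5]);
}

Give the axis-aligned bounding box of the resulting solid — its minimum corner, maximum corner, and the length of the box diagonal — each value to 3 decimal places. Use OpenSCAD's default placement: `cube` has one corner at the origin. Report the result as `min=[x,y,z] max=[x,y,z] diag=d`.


A = translate([-2.1, -8.3, 3.9]) cube([9.6, 12.8, 12.6]) → bbox [-2.1,-8.3,3.9] .. [7.5,4.5,16.5]
B = cube([8.9, 1.7, 5.5]) → bbox [0,0,0] .. [8.9,1.7,5.5]
lo = A.lo+B.lo = [-2.1+0, -8.3+0, 3.9+0] = [-2.100,-8.300,3.900]
hi = A.hi+B.hi = [7.5+8.9, 4.5+1.7, 16.5+5.5] = [16.400,6.200,22.000]
diag = √(18.5²+14.5²+18.1²) = √880.11 = 29.667

min=[-2.100,-8.300,3.900] max=[16.400,6.200,22.000] diag=29.667


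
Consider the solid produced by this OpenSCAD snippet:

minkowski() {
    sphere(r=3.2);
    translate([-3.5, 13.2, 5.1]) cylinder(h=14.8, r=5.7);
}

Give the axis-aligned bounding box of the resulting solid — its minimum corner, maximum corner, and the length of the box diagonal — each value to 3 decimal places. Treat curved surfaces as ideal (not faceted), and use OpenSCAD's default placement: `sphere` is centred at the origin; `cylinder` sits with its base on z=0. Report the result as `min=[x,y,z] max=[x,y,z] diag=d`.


min=[-12.400,4.300,1.900] max=[5.400,22.100,23.100] diag=32.911

A = translate([-3.5, 13.2, 5.1]) cylinder(h=14.8, r=5.7) → bbox [-9.2,7.5,5.1] .. [2.2,18.9,19.9]
B = sphere(r=3.2) → bbox [-3.2,-3.2,-3.2] .. [3.2,3.2,3.2]
lo = A.lo+B.lo = [-9.2-3.2, 7.5-3.2, 5.1-3.2] = [-12.400,4.300,1.900]
hi = A.hi+B.hi = [2.2+3.2, 18.9+3.2, 19.9+3.2] = [5.400,22.100,23.100]
diag = √(17.8²+17.8²+21.2²) = √1083.12 = 32.911


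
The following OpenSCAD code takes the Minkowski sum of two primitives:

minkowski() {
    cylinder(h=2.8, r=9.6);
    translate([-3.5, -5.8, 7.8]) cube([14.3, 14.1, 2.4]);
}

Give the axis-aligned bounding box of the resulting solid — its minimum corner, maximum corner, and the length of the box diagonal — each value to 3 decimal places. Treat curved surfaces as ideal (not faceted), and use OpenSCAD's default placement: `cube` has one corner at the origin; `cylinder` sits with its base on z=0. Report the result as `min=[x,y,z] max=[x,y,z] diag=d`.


min=[-13.100,-15.400,7.800] max=[20.400,17.900,13.000] diag=47.520

A = translate([-3.5, -5.8, 7.8]) cube([14.3, 14.1, 2.4]) → bbox [-3.5,-5.8,7.8] .. [10.8,8.3,10.2]
B = cylinder(h=2.8, r=9.6) → bbox [-9.6,-9.6,0] .. [9.6,9.6,2.8]
lo = A.lo+B.lo = [-3.5-9.6, -5.8-9.6, 7.8+0] = [-13.100,-15.400,7.800]
hi = A.hi+B.hi = [10.8+9.6, 8.3+9.6, 10.2+2.8] = [20.400,17.900,13.000]
diag = √(33.5²+33.3²+5.2²) = √2258.18 = 47.520


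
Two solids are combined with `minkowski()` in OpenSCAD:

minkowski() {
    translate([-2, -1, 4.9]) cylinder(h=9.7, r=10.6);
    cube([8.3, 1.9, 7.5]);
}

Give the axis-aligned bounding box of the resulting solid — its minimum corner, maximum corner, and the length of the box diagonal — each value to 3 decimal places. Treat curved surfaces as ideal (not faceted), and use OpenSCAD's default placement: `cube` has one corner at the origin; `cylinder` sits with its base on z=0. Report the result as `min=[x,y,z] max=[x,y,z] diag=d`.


min=[-12.600,-11.600,4.900] max=[16.900,11.500,22.100] diag=41.227

A = translate([-2, -1, 4.9]) cylinder(h=9.7, r=10.6) → bbox [-12.6,-11.6,4.9] .. [8.6,9.6,14.6]
B = cube([8.3, 1.9, 7.5]) → bbox [0,0,0] .. [8.3,1.9,7.5]
lo = A.lo+B.lo = [-12.6+0, -11.6+0, 4.9+0] = [-12.600,-11.600,4.900]
hi = A.hi+B.hi = [8.6+8.3, 9.6+1.9, 14.6+7.5] = [16.900,11.500,22.100]
diag = √(29.5²+23.1²+17.2²) = √1699.7 = 41.227


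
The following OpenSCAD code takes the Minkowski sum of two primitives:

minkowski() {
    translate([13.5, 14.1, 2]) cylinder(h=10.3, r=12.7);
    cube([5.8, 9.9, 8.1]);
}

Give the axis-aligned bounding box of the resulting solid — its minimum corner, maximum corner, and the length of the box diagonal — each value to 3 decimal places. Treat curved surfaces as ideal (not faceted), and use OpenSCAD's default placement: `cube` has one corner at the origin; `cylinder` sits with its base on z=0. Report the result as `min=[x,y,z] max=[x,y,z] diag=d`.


min=[0.800,1.400,2.000] max=[32.000,36.700,20.400] diag=50.578

A = translate([13.5, 14.1, 2]) cylinder(h=10.3, r=12.7) → bbox [0.8,1.4,2] .. [26.2,26.8,12.3]
B = cube([5.8, 9.9, 8.1]) → bbox [0,0,0] .. [5.8,9.9,8.1]
lo = A.lo+B.lo = [0.8+0, 1.4+0, 2+0] = [0.800,1.400,2.000]
hi = A.hi+B.hi = [26.2+5.8, 26.8+9.9, 12.3+8.1] = [32.000,36.700,20.400]
diag = √(31.2²+35.3²+18.4²) = √2558.09 = 50.578


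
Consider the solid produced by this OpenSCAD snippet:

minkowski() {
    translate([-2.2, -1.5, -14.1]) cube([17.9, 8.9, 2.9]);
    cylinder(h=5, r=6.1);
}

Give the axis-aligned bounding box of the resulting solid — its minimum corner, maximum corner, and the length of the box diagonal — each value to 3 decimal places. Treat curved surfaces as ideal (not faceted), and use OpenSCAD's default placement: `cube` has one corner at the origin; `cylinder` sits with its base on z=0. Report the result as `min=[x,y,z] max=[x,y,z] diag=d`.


A = translate([-2.2, -1.5, -14.1]) cube([17.9, 8.9, 2.9]) → bbox [-2.2,-1.5,-14.1] .. [15.7,7.4,-11.2]
B = cylinder(h=5, r=6.1) → bbox [-6.1,-6.1,0] .. [6.1,6.1,5]
lo = A.lo+B.lo = [-2.2-6.1, -1.5-6.1, -14.1+0] = [-8.300,-7.600,-14.100]
hi = A.hi+B.hi = [15.7+6.1, 7.4+6.1, -11.2+5] = [21.800,13.500,-6.200]
diag = √(30.1²+21.1²+7.9²) = √1413.63 = 37.598

min=[-8.300,-7.600,-14.100] max=[21.800,13.500,-6.200] diag=37.598


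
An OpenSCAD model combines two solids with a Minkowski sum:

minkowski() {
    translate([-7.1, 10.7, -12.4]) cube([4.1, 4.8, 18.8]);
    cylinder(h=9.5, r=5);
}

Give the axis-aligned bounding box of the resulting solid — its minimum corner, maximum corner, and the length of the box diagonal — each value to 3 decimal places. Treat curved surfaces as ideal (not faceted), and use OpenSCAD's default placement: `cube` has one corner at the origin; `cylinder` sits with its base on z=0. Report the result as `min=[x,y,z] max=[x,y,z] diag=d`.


min=[-12.100,5.700,-12.400] max=[2.000,20.500,15.900] diag=34.910

A = translate([-7.1, 10.7, -12.4]) cube([4.1, 4.8, 18.8]) → bbox [-7.1,10.7,-12.4] .. [-3,15.5,6.4]
B = cylinder(h=9.5, r=5) → bbox [-5,-5,0] .. [5,5,9.5]
lo = A.lo+B.lo = [-7.1-5, 10.7-5, -12.4+0] = [-12.100,5.700,-12.400]
hi = A.hi+B.hi = [-3+5, 15.5+5, 6.4+9.5] = [2.000,20.500,15.900]
diag = √(14.1²+14.8²+28.3²) = √1218.74 = 34.910


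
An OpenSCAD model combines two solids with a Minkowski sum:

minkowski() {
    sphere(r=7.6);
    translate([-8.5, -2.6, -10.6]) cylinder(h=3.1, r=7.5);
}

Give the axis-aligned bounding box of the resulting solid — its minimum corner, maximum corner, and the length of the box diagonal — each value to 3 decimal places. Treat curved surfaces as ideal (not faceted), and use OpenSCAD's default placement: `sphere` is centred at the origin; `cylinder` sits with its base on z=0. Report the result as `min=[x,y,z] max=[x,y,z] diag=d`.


min=[-23.600,-17.700,-18.200] max=[6.600,12.500,0.100] diag=46.465

A = translate([-8.5, -2.6, -10.6]) cylinder(h=3.1, r=7.5) → bbox [-16,-10.1,-10.6] .. [-1,4.9,-7.5]
B = sphere(r=7.6) → bbox [-7.6,-7.6,-7.6] .. [7.6,7.6,7.6]
lo = A.lo+B.lo = [-16-7.6, -10.1-7.6, -10.6-7.6] = [-23.600,-17.700,-18.200]
hi = A.hi+B.hi = [-1+7.6, 4.9+7.6, -7.5+7.6] = [6.600,12.500,0.100]
diag = √(30.2²+30.2²+18.3²) = √2158.97 = 46.465


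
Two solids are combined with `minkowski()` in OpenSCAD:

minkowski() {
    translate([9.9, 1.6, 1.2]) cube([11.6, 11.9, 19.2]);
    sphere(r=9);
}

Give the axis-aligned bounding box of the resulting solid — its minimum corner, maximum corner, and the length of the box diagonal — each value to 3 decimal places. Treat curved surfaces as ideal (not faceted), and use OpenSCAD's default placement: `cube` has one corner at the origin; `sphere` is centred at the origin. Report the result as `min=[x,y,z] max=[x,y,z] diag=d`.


min=[0.900,-7.400,-7.800] max=[30.500,22.500,29.400] diag=56.161

A = translate([9.9, 1.6, 1.2]) cube([11.6, 11.9, 19.2]) → bbox [9.9,1.6,1.2] .. [21.5,13.5,20.4]
B = sphere(r=9) → bbox [-9,-9,-9] .. [9,9,9]
lo = A.lo+B.lo = [9.9-9, 1.6-9, 1.2-9] = [0.900,-7.400,-7.800]
hi = A.hi+B.hi = [21.5+9, 13.5+9, 20.4+9] = [30.500,22.500,29.400]
diag = √(29.6²+29.9²+37.2²) = √3154.01 = 56.161


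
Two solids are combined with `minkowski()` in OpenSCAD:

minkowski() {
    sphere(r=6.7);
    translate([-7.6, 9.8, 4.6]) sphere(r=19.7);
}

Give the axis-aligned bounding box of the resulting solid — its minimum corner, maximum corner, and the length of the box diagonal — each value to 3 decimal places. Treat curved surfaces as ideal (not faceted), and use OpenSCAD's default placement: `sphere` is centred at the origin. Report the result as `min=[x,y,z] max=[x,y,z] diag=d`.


A = translate([-7.6, 9.8, 4.6]) sphere(r=19.7) → bbox [-27.3,-9.9,-15.1] .. [12.1,29.5,24.3]
B = sphere(r=6.7) → bbox [-6.7,-6.7,-6.7] .. [6.7,6.7,6.7]
lo = A.lo+B.lo = [-27.3-6.7, -9.9-6.7, -15.1-6.7] = [-34.000,-16.600,-21.800]
hi = A.hi+B.hi = [12.1+6.7, 29.5+6.7, 24.3+6.7] = [18.800,36.200,31.000]
diag = √(52.8²+52.8²+52.8²) = √8363.52 = 91.452

min=[-34.000,-16.600,-21.800] max=[18.800,36.200,31.000] diag=91.452


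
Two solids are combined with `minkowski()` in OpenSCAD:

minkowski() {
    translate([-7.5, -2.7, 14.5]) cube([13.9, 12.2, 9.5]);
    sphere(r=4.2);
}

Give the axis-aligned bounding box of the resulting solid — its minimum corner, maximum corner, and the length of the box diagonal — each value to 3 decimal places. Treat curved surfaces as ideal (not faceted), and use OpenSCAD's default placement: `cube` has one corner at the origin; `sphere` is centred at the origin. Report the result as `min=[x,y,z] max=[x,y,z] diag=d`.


A = translate([-7.5, -2.7, 14.5]) cube([13.9, 12.2, 9.5]) → bbox [-7.5,-2.7,14.5] .. [6.4,9.5,24]
B = sphere(r=4.2) → bbox [-4.2,-4.2,-4.2] .. [4.2,4.2,4.2]
lo = A.lo+B.lo = [-7.5-4.2, -2.7-4.2, 14.5-4.2] = [-11.700,-6.900,10.300]
hi = A.hi+B.hi = [6.4+4.2, 9.5+4.2, 24+4.2] = [10.600,13.700,28.200]
diag = √(22.3²+20.6²+17.9²) = √1242.06 = 35.243

min=[-11.700,-6.900,10.300] max=[10.600,13.700,28.200] diag=35.243


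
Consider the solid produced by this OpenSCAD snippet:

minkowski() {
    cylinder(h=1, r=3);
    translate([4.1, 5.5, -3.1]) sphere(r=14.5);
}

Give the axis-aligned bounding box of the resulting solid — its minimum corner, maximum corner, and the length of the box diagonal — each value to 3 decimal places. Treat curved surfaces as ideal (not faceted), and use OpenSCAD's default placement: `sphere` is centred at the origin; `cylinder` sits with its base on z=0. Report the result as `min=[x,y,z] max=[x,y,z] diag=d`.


A = translate([4.1, 5.5, -3.1]) sphere(r=14.5) → bbox [-10.4,-9,-17.6] .. [18.6,20,11.4]
B = cylinder(h=1, r=3) → bbox [-3,-3,0] .. [3,3,1]
lo = A.lo+B.lo = [-10.4-3, -9-3, -17.6+0] = [-13.400,-12.000,-17.600]
hi = A.hi+B.hi = [18.6+3, 20+3, 11.4+1] = [21.600,23.000,12.400]
diag = √(35²+35²+30²) = √3350 = 57.879

min=[-13.400,-12.000,-17.600] max=[21.600,23.000,12.400] diag=57.879


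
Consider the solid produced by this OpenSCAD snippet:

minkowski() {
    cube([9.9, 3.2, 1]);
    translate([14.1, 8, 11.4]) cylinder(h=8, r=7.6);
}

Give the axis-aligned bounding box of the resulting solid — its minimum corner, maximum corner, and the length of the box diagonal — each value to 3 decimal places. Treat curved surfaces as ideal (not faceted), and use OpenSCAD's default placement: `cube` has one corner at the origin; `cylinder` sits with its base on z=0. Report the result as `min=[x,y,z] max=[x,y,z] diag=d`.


min=[6.500,0.400,11.400] max=[31.600,18.800,20.400] diag=32.397

A = translate([14.1, 8, 11.4]) cylinder(h=8, r=7.6) → bbox [6.5,0.4,11.4] .. [21.7,15.6,19.4]
B = cube([9.9, 3.2, 1]) → bbox [0,0,0] .. [9.9,3.2,1]
lo = A.lo+B.lo = [6.5+0, 0.4+0, 11.4+0] = [6.500,0.400,11.400]
hi = A.hi+B.hi = [21.7+9.9, 15.6+3.2, 19.4+1] = [31.600,18.800,20.400]
diag = √(25.1²+18.4²+9²) = √1049.57 = 32.397


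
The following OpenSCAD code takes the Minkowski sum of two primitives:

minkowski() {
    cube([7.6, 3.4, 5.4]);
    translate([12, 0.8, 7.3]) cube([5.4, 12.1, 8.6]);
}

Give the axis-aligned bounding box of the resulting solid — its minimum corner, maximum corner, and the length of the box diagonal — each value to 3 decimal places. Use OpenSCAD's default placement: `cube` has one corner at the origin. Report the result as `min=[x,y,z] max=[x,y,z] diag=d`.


min=[12.000,0.800,7.300] max=[25.000,16.300,21.300] diag=24.602

A = translate([12, 0.8, 7.3]) cube([5.4, 12.1, 8.6]) → bbox [12,0.8,7.3] .. [17.4,12.9,15.9]
B = cube([7.6, 3.4, 5.4]) → bbox [0,0,0] .. [7.6,3.4,5.4]
lo = A.lo+B.lo = [12+0, 0.8+0, 7.3+0] = [12.000,0.800,7.300]
hi = A.hi+B.hi = [17.4+7.6, 12.9+3.4, 15.9+5.4] = [25.000,16.300,21.300]
diag = √(13²+15.5²+14²) = √605.25 = 24.602


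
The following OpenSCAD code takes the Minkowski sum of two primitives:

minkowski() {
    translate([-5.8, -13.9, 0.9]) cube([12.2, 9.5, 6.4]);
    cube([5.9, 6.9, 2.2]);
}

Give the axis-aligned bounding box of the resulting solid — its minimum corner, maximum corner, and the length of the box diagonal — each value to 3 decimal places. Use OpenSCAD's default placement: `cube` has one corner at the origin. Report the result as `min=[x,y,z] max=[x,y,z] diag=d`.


min=[-5.800,-13.900,0.900] max=[12.300,2.500,9.500] diag=25.895

A = translate([-5.8, -13.9, 0.9]) cube([12.2, 9.5, 6.4]) → bbox [-5.8,-13.9,0.9] .. [6.4,-4.4,7.3]
B = cube([5.9, 6.9, 2.2]) → bbox [0,0,0] .. [5.9,6.9,2.2]
lo = A.lo+B.lo = [-5.8+0, -13.9+0, 0.9+0] = [-5.800,-13.900,0.900]
hi = A.hi+B.hi = [6.4+5.9, -4.4+6.9, 7.3+2.2] = [12.300,2.500,9.500]
diag = √(18.1²+16.4²+8.6²) = √670.53 = 25.895


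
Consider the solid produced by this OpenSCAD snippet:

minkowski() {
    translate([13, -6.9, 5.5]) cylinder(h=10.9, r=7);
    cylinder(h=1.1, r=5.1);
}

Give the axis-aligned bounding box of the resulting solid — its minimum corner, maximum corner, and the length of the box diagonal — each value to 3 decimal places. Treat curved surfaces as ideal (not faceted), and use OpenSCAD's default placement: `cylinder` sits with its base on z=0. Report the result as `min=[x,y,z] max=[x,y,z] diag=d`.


min=[0.900,-19.000,5.500] max=[25.100,5.200,17.500] diag=36.267

A = translate([13, -6.9, 5.5]) cylinder(h=10.9, r=7) → bbox [6,-13.9,5.5] .. [20,0.1,16.4]
B = cylinder(h=1.1, r=5.1) → bbox [-5.1,-5.1,0] .. [5.1,5.1,1.1]
lo = A.lo+B.lo = [6-5.1, -13.9-5.1, 5.5+0] = [0.900,-19.000,5.500]
hi = A.hi+B.hi = [20+5.1, 0.1+5.1, 16.4+1.1] = [25.100,5.200,17.500]
diag = √(24.2²+24.2²+12²) = √1315.28 = 36.267


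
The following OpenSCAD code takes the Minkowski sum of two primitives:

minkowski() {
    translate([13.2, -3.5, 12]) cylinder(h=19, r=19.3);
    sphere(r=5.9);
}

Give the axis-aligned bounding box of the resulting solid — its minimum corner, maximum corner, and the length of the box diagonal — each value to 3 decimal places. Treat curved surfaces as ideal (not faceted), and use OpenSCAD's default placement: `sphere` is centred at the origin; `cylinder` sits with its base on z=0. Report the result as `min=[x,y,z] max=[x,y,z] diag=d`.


A = translate([13.2, -3.5, 12]) cylinder(h=19, r=19.3) → bbox [-6.1,-22.8,12] .. [32.5,15.8,31]
B = sphere(r=5.9) → bbox [-5.9,-5.9,-5.9] .. [5.9,5.9,5.9]
lo = A.lo+B.lo = [-6.1-5.9, -22.8-5.9, 12-5.9] = [-12.000,-28.700,6.100]
hi = A.hi+B.hi = [32.5+5.9, 15.8+5.9, 31+5.9] = [38.400,21.700,36.900]
diag = √(50.4²+50.4²+30.8²) = √6028.96 = 77.646

min=[-12.000,-28.700,6.100] max=[38.400,21.700,36.900] diag=77.646


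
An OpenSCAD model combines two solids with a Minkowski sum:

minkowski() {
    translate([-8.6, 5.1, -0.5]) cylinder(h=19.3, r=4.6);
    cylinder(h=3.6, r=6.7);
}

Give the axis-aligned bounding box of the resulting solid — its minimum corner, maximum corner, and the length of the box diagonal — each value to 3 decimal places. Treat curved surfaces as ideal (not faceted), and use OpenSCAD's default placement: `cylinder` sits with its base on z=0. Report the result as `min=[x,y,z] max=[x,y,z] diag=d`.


min=[-19.900,-6.200,-0.500] max=[2.700,16.400,22.400] diag=39.318

A = translate([-8.6, 5.1, -0.5]) cylinder(h=19.3, r=4.6) → bbox [-13.2,0.5,-0.5] .. [-4,9.7,18.8]
B = cylinder(h=3.6, r=6.7) → bbox [-6.7,-6.7,0] .. [6.7,6.7,3.6]
lo = A.lo+B.lo = [-13.2-6.7, 0.5-6.7, -0.5+0] = [-19.900,-6.200,-0.500]
hi = A.hi+B.hi = [-4+6.7, 9.7+6.7, 18.8+3.6] = [2.700,16.400,22.400]
diag = √(22.6²+22.6²+22.9²) = √1545.93 = 39.318


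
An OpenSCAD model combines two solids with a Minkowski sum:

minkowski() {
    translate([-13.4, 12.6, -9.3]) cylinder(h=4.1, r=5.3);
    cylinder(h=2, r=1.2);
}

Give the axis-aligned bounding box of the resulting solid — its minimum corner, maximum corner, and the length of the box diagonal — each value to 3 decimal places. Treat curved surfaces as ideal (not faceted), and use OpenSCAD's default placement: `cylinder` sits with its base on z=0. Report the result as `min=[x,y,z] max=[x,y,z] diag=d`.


min=[-19.900,6.100,-9.300] max=[-6.900,19.100,-3.200] diag=19.370

A = translate([-13.4, 12.6, -9.3]) cylinder(h=4.1, r=5.3) → bbox [-18.7,7.3,-9.3] .. [-8.1,17.9,-5.2]
B = cylinder(h=2, r=1.2) → bbox [-1.2,-1.2,0] .. [1.2,1.2,2]
lo = A.lo+B.lo = [-18.7-1.2, 7.3-1.2, -9.3+0] = [-19.900,6.100,-9.300]
hi = A.hi+B.hi = [-8.1+1.2, 17.9+1.2, -5.2+2] = [-6.900,19.100,-3.200]
diag = √(13²+13²+6.1²) = √375.21 = 19.370


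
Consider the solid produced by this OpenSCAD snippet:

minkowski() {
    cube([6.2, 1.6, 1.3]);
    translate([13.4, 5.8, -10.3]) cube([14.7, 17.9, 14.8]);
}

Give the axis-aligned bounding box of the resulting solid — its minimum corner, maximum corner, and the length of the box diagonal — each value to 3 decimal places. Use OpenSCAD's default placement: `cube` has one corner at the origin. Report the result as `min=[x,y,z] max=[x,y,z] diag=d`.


A = translate([13.4, 5.8, -10.3]) cube([14.7, 17.9, 14.8]) → bbox [13.4,5.8,-10.3] .. [28.1,23.7,4.5]
B = cube([6.2, 1.6, 1.3]) → bbox [0,0,0] .. [6.2,1.6,1.3]
lo = A.lo+B.lo = [13.4+0, 5.8+0, -10.3+0] = [13.400,5.800,-10.300]
hi = A.hi+B.hi = [28.1+6.2, 23.7+1.6, 4.5+1.3] = [34.300,25.300,5.800]
diag = √(20.9²+19.5²+16.1²) = √1076.27 = 32.807

min=[13.400,5.800,-10.300] max=[34.300,25.300,5.800] diag=32.807


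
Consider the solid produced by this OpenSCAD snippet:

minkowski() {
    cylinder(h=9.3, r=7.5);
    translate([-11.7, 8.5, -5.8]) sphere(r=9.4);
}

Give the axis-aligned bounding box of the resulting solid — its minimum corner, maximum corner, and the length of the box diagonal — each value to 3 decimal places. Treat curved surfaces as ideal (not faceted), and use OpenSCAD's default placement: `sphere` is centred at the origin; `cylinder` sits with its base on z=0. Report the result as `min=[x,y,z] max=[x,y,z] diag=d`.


A = translate([-11.7, 8.5, -5.8]) sphere(r=9.4) → bbox [-21.1,-0.9,-15.2] .. [-2.3,17.9,3.6]
B = cylinder(h=9.3, r=7.5) → bbox [-7.5,-7.5,0] .. [7.5,7.5,9.3]
lo = A.lo+B.lo = [-21.1-7.5, -0.9-7.5, -15.2+0] = [-28.600,-8.400,-15.200]
hi = A.hi+B.hi = [-2.3+7.5, 17.9+7.5, 3.6+9.3] = [5.200,25.400,12.900]
diag = √(33.8²+33.8²+28.1²) = √3074.49 = 55.448

min=[-28.600,-8.400,-15.200] max=[5.200,25.400,12.900] diag=55.448
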